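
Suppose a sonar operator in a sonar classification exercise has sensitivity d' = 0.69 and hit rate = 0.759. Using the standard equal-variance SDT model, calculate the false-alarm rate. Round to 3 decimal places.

z(hit rate) = z(0.759) = 0.7031
z(FA) = z(H) − d' = 0.7031 − 0.69 = 0.0131
false-alarm rate = Φ(0.0131) = 0.5052

false-alarm rate = 0.505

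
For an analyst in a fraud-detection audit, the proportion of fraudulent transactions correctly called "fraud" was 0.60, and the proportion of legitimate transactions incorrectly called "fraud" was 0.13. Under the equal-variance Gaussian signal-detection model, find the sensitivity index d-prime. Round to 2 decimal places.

d-prime = 1.38

z(H) = z(0.60) = 0.2533
z(FA) = z(0.13) = -1.1264
d' = z(H) − z(FA) = 0.2533 − (-1.1264) = 1.3797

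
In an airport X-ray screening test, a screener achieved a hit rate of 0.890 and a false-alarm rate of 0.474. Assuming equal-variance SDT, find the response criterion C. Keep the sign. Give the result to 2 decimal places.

C = -0.58

z(H) = 1.227
z(FA) = -0.065
c = −½·[z(H) + z(FA)] = −0.5 × (1.227 + (-0.065)) = -0.581
c < 0: the screener has a liberal response bias.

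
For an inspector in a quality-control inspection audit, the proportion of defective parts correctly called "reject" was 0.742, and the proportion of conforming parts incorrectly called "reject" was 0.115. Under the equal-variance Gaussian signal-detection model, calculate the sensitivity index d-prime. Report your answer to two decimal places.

Φ⁻¹(H) = Φ⁻¹(0.742) = 0.6495
Φ⁻¹(FA) = Φ⁻¹(0.115) = -1.2004
d' = z(H) − z(FA) = 0.6495 − (-1.2004) = 1.8499

d-prime = 1.85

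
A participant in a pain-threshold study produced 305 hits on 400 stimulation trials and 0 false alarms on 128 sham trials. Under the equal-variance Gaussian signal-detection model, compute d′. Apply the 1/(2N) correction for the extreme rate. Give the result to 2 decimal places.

The false-alarm rate is 0/128 = 0, so apply the 1/(2N) correction: FA → 1/(2·128) = 0.00391.
z(H) = z(0.76250) = 0.714
z(FA) = z(0.00391) = -2.660
d' = 0.714 − (-2.660) = 3.374

d′ = 3.37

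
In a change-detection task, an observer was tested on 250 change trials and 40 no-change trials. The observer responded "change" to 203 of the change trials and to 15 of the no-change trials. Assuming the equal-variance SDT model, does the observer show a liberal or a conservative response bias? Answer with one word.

liberal

z(H) = 0.885, z(FA) = -0.319
c = −½·(z(H) + z(FA)) = -0.283
c < 0 → liberal criterion (biased toward responding “yes”).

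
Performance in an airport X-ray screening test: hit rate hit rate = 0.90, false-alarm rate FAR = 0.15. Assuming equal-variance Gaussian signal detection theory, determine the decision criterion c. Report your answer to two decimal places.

c = -0.12

Φ⁻¹(0.90) = 1.2816, Φ⁻¹(0.15) = -1.0364
c = −½·[z(H) + z(FA)] = −0.5 × (1.2816 + (-1.0364)) = -0.1226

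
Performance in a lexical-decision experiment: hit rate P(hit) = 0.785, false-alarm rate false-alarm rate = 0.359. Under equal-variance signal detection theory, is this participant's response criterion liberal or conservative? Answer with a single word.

liberal

z(H) = 0.789, z(FA) = -0.361
c = −½·(z(H) + z(FA)) = -0.214
c < 0 → liberal criterion (biased toward responding “yes”).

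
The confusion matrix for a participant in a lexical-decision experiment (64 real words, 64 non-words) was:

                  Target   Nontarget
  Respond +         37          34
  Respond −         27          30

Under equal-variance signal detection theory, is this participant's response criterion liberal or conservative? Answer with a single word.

liberal

z(H) = 0.197, z(FA) = 0.078
c = −½·(z(H) + z(FA)) = -0.1375
c < 0 → liberal criterion (biased toward responding “yes”).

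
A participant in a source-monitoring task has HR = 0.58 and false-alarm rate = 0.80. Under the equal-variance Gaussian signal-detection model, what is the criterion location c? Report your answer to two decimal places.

c = -0.52

z(0.58) = 0.202, z(0.80) = 0.842
c = −½·[z(H) + z(FA)] = −0.5 × (0.202 + 0.842) = -0.522
c < 0: the participant has a liberal response bias.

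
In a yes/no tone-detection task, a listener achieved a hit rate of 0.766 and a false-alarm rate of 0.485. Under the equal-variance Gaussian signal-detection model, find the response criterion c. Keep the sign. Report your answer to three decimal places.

c = -0.344

z(H) = z(0.766) = 0.7257
z(FA) = z(0.485) = -0.0376
c = −½·[z(H) + z(FA)] = −0.5 × (0.7257 + (-0.0376)) = -0.34405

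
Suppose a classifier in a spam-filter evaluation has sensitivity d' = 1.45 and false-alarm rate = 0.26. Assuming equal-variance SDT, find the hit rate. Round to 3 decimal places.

z(false-alarm rate) = z(0.26) = -0.6433
z(H) = z(FA) + d' = -0.6433 + 1.45 = 0.8067
hit rate = Φ(0.8067) = 0.7901

hit rate = 0.790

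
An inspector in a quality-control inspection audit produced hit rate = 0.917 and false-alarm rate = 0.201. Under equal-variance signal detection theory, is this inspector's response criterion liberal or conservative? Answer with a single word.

z(H) = 1.385, z(FA) = -0.838
c = −½·(z(H) + z(FA)) = -0.2735
c < 0 → liberal criterion (biased toward responding “yes”).

liberal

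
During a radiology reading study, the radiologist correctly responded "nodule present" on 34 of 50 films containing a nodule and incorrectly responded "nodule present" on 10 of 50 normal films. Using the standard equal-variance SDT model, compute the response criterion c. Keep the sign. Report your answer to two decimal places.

c = 0.19

H = 34/50 = 0.6800
FA = 10/50 = 0.2000
z(H) = 0.468
z(FA) = -0.842
c = −½·[z(H) + z(FA)] = −0.5 × (0.468 + (-0.842)) = 0.187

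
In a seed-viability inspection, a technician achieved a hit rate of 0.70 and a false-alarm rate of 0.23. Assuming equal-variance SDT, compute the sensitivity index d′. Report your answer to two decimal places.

z(H) = 0.5244
z(FA) = -0.7388
d' = z(H) − z(FA) = 0.5244 − (-0.7388) = 1.2632

d′ = 1.26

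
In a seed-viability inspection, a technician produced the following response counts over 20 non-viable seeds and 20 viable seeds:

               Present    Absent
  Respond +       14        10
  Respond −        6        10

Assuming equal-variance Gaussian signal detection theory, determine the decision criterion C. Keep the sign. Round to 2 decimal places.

H = 14/20 = 0.7000
FA = 10/20 = 0.5000
z(H) = z(0.7000) = 0.5244
z(FA) = z(0.5000) = 0.0000
c = −½·[z(H) + z(FA)] = −0.5 × (0.5244 + 0.0000) = -0.2622
c < 0: the technician has a liberal response bias.

C = -0.26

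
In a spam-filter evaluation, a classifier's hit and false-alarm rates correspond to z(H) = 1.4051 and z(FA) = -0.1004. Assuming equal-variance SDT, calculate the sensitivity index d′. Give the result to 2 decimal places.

d′ = 1.51

d' = z(H) − z(FA) = 1.4051 − (-0.1004) = 1.5055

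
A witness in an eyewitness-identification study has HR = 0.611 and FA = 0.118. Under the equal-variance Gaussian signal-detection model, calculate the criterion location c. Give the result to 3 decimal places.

c = 0.452

z(H) = 0.2819
z(FA) = -1.1850
c = −½·[z(H) + z(FA)] = −0.5 × (0.2819 + (-1.1850)) = 0.45155
c > 0: the witness has a conservative response bias.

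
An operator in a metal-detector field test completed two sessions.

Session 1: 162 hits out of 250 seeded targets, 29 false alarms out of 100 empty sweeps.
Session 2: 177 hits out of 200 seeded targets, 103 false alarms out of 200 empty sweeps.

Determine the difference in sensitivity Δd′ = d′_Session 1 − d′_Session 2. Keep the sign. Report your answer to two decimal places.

Session 1: z(0.6480) = 0.380, z(0.2900) = -0.553, d' = 0.933
Session 2: z(0.8850) = 1.200, z(0.5150) = 0.038, d' = 1.162
Δd' = d'_Session 1 − d'_Session 2 = 0.933 − 1.162 = -0.229
Session 2 has the higher sensitivity.

Δd′ = -0.23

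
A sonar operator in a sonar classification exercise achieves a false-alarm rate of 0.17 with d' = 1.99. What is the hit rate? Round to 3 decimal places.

hit rate = 0.850

z(false-alarm rate) = z(0.17) = -0.9542
z(H) = z(FA) + d' = -0.9542 + 1.99 = 1.0358
hit rate = Φ(1.0358) = 0.8499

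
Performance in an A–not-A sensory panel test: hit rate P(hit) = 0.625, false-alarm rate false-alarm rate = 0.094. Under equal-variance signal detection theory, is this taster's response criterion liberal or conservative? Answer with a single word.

z(H) = 0.319, z(FA) = -1.317
c = −½·(z(H) + z(FA)) = 0.499
c > 0 → conservative criterion (biased toward responding “no”).

conservative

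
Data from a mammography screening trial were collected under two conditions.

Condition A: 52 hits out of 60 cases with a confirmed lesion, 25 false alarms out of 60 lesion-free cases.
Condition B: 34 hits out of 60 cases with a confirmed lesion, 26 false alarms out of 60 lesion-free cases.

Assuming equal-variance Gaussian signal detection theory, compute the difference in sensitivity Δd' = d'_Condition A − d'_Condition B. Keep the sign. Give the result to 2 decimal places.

Condition A: z(0.8667) = 1.111, z(0.4167) = -0.210, d' = 1.321
Condition B: z(0.5667) = 0.168, z(0.4333) = -0.168, d' = 0.336
Δd' = d'_Condition A − d'_Condition B = 1.321 − 0.336 = 0.985
Condition A has the higher sensitivity.

Δd' = 0.99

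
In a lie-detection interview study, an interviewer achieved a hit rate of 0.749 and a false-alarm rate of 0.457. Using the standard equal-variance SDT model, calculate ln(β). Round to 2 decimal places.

z(H) = 0.671
z(FA) = -0.108
ln β = −½·[z(H)² − z(FA)²] = −0.5 × (0.450 − 0.012) = -0.219

ln β = -0.22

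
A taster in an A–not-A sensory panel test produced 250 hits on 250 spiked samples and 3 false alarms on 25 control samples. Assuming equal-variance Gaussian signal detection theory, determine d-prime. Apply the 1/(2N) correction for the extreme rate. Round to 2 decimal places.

d-prime = 4.05

The hit rate is 250/250 = 1, so apply the 1/(2N) correction: H → 1 − 1/(2·250) = 0.99800.
z(H) = z(0.99800) = 2.878
z(FA) = z(0.12000) = -1.175
d' = 2.878 − (-1.175) = 4.053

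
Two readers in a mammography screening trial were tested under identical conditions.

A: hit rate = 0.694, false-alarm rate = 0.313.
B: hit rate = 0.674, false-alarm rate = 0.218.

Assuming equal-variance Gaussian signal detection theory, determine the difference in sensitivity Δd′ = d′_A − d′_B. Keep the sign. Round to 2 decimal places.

A: z(0.694) = 0.507, z(0.313) = -0.487, d' = 0.994
B: z(0.674) = 0.451, z(0.218) = -0.779, d' = 1.230
Δd' = d'_A − d'_B = 0.994 − 1.230 = -0.236
B has the higher sensitivity.

Δd′ = -0.24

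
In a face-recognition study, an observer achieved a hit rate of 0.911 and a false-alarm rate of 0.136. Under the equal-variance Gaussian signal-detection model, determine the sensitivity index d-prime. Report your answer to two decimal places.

d-prime = 2.45

z(0.911) = 1.347, z(0.136) = -1.098
d' = z(H) − z(FA) = 1.347 − (-1.098) = 2.445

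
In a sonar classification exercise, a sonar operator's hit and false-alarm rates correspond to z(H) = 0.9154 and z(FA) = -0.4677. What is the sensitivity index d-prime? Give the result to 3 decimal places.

d' = z(H) − z(FA) = 0.9154 − (-0.4677) = 1.3831

d-prime = 1.383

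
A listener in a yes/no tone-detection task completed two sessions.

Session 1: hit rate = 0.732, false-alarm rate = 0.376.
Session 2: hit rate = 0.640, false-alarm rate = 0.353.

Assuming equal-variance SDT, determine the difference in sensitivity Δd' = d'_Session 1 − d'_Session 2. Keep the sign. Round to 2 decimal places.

Session 1: z(0.732) = 0.619, z(0.376) = -0.316, d' = 0.935
Session 2: z(0.640) = 0.358, z(0.353) = -0.377, d' = 0.735
Δd' = d'_Session 1 − d'_Session 2 = 0.935 − 0.735 = 0.200
Session 1 has the higher sensitivity.

Δd' = 0.20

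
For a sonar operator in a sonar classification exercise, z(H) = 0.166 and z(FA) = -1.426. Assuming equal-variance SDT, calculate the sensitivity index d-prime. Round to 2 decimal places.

d-prime = 1.59

d' = z(H) − z(FA) = 0.166 − (-1.426) = 1.592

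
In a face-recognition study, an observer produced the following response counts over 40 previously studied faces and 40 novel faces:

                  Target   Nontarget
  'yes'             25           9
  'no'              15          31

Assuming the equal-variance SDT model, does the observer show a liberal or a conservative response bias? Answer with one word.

z(H) = 0.319, z(FA) = -0.755
c = −½·(z(H) + z(FA)) = 0.218
c > 0 → conservative criterion (biased toward responding “no”).

conservative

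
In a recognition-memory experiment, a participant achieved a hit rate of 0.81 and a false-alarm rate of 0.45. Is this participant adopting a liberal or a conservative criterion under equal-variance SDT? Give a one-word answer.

liberal

z(H) = 0.878, z(FA) = -0.126
c = −½·(z(H) + z(FA)) = -0.376
c < 0 → liberal criterion (biased toward responding “yes”).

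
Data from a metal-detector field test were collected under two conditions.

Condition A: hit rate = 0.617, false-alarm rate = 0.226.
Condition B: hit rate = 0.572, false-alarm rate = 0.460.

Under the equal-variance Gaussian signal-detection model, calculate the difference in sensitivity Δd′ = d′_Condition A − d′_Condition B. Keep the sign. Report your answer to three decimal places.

Condition A: z(0.617) = 0.2976, z(0.226) = -0.7521, d' = 1.0497
Condition B: z(0.572) = 0.1815, z(0.460) = -0.1004, d' = 0.2819
Δd' = d'_Condition A − d'_Condition B = 1.0497 − 0.2819 = 0.7678
Condition A has the higher sensitivity.

Δd′ = 0.768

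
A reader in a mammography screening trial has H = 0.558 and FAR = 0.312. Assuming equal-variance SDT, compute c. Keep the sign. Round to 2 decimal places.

c = 0.17

z(H) = z(0.558) = 0.1459
z(FA) = z(0.312) = -0.4902
c = −½·[z(H) + z(FA)] = −0.5 × (0.1459 + (-0.4902)) = 0.17215
c > 0: the reader has a conservative response bias.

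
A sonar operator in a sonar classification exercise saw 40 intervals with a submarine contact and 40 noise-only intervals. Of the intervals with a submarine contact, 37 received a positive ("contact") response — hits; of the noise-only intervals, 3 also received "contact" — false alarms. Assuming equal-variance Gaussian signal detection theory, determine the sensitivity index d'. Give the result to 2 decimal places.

d' = 2.88

H = 37/40 = 0.9250
FA = 3/40 = 0.0750
Φ⁻¹(H) = 1.4395
Φ⁻¹(FA) = -1.4395
d' = z(H) − z(FA) = 1.4395 − (-1.4395) = 2.8790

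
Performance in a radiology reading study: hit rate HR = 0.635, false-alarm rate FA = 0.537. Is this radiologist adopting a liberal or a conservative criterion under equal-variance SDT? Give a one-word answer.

liberal

z(H) = 0.345, z(FA) = 0.093
c = −½·(z(H) + z(FA)) = -0.219
c < 0 → liberal criterion (biased toward responding “yes”).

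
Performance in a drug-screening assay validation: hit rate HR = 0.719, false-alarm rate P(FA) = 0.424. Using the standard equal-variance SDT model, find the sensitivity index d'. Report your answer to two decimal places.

d' = 0.77

z(H) = 0.5799
z(FA) = -0.1917
d' = z(H) − z(FA) = 0.5799 − (-0.1917) = 0.7716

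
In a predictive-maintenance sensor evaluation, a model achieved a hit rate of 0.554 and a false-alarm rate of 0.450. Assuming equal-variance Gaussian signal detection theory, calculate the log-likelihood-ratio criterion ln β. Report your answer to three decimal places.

ln β = -0.001

z(H) = 0.1358
z(FA) = -0.1257
ln β = −½·[z(H)² − z(FA)²] = −0.5 × (0.0184 − 0.0158) = -0.0013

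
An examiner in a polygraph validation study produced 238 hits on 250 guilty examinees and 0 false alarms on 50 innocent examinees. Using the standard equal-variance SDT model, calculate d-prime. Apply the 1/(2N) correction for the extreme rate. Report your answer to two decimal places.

d-prime = 3.99

The false-alarm rate is 0/50 = 0, so apply the 1/(2N) correction: FA → 1/(2·50) = 0.01000.
z(H) = z(0.95200) = 1.665
z(FA) = z(0.01000) = -2.326
d' = 1.665 − (-2.326) = 3.991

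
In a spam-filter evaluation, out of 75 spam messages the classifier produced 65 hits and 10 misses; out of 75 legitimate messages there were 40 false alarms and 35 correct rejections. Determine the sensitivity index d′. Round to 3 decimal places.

H = 65/75 = 0.8667
FA = 40/75 = 0.5333
Φ⁻¹(H) = Φ⁻¹(0.8667) = 1.1109
Φ⁻¹(FA) = Φ⁻¹(0.5333) = 0.0836
d' = z(H) − z(FA) = 1.1109 − 0.0836 = 1.0273

d′ = 1.027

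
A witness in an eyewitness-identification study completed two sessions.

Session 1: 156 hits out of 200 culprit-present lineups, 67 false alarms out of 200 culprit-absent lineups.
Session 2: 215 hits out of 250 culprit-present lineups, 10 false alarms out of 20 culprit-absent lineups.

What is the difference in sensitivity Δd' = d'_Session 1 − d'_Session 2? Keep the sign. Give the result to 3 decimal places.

Session 1: z(0.7800) = 0.7722, z(0.3350) = -0.4261, d' = 1.1983
Session 2: z(0.8600) = 1.0803, z(0.5000) = 0.0000, d' = 1.0803
Δd' = d'_Session 1 − d'_Session 2 = 1.1983 − 1.0803 = 0.1180
Session 1 has the higher sensitivity.

Δd' = 0.118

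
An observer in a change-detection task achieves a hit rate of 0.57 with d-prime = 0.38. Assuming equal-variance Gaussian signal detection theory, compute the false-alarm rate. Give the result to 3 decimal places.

z(hit rate) = z(0.57) = 0.1764
z(FA) = z(H) − d' = 0.1764 − 0.38 = -0.2036
false-alarm rate = Φ(-0.2036) = 0.4193

false-alarm rate = 0.419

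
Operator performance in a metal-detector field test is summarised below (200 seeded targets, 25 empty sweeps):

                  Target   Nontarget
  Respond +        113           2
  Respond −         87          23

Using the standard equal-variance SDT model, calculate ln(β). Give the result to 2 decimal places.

H = 113/200 = 0.5650
FA = 2/25 = 0.0800
Φ⁻¹(H) = Φ⁻¹(0.5650) = 0.164
Φ⁻¹(FA) = Φ⁻¹(0.0800) = -1.405
ln β = −½·[z(H)² − z(FA)²] = −0.5 × (0.027 − 1.974) = 0.9735

ln β = 0.97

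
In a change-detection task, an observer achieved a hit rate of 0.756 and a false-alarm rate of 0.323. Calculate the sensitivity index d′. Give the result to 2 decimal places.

z(H) = z(0.756) = 0.693
z(FA) = z(0.323) = -0.459
d' = z(H) − z(FA) = 0.693 − (-0.459) = 1.152

d′ = 1.15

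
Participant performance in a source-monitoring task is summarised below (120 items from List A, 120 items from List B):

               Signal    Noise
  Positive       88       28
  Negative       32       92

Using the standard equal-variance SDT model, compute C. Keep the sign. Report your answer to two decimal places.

H = 88/120 = 0.7333
FA = 28/120 = 0.2333
z(H) = 0.623
z(FA) = -0.728
c = −½·[z(H) + z(FA)] = −0.5 × (0.623 + (-0.728)) = 0.0525
c > 0: the participant has a conservative response bias.

C = 0.05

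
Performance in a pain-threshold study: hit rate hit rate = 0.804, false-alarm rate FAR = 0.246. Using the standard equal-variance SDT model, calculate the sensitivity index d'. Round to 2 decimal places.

z(0.804) = 0.856, z(0.246) = -0.687
d' = z(H) − z(FA) = 0.856 − (-0.687) = 1.543

d' = 1.54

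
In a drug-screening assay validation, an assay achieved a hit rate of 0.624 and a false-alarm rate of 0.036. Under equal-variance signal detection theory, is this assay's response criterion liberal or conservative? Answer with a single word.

conservative

z(H) = 0.316, z(FA) = -1.799
c = −½·(z(H) + z(FA)) = 0.7415
c > 0 → conservative criterion (biased toward responding “no”).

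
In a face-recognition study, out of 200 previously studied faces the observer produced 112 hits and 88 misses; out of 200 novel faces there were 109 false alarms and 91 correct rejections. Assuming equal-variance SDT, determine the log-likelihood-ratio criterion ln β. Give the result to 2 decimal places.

H = 112/200 = 0.5600
FA = 109/200 = 0.5450
z(H) = z(0.5600) = 0.151
z(FA) = z(0.5450) = 0.113
ln β = −½·[z(H)² − z(FA)²] = −0.5 × (0.023 − 0.013) = -0.005

ln β = -0.01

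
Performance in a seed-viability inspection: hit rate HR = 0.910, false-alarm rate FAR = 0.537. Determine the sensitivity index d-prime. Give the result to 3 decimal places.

z(0.910) = 1.3408, z(0.537) = 0.0929
d' = z(H) − z(FA) = 1.3408 − 0.0929 = 1.2479

d-prime = 1.248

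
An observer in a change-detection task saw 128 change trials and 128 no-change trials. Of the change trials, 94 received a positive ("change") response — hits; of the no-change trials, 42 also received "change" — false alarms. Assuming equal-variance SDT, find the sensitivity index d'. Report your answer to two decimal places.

H = 94/128 = 0.7344
FA = 42/128 = 0.3281
z(0.7344) = 0.6262, z(0.3281) = -0.4452
d' = z(H) − z(FA) = 0.6262 − (-0.4452) = 1.0714

d' = 1.07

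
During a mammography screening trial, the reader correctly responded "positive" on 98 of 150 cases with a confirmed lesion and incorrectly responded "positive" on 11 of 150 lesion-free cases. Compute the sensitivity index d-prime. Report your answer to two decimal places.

d-prime = 1.85

H = 98/150 = 0.6533
FA = 11/150 = 0.0733
Φ⁻¹(H) = 0.3942
Φ⁻¹(FA) = -1.4516
d' = z(H) − z(FA) = 0.3942 − (-1.4516) = 1.8458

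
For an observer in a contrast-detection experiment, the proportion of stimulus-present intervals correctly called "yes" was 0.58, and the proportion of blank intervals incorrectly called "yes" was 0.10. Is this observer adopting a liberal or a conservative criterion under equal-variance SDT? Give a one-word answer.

conservative

z(H) = 0.202, z(FA) = -1.282
c = −½·(z(H) + z(FA)) = 0.540
c > 0 → conservative criterion (biased toward responding “no”).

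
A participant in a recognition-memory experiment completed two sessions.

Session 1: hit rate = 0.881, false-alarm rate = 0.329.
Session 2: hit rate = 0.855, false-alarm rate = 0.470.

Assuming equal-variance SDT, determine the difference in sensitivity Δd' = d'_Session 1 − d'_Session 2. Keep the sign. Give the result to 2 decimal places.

Δd' = 0.49

Session 1: z(0.881) = 1.180, z(0.329) = -0.443, d' = 1.623
Session 2: z(0.855) = 1.058, z(0.470) = -0.075, d' = 1.133
Δd' = d'_Session 1 − d'_Session 2 = 1.623 − 1.133 = 0.490
Session 1 has the higher sensitivity.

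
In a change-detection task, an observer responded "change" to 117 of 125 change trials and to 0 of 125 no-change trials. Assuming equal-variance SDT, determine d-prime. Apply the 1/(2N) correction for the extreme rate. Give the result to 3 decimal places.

The false-alarm rate is 0/125 = 0, so apply the 1/(2N) correction: FA → 1/(2·125) = 0.00400.
z(H) = z(0.93600) = 1.5220
z(FA) = z(0.00400) = -2.6521
d' = 1.5220 − (-2.6521) = 4.1741

d-prime = 4.174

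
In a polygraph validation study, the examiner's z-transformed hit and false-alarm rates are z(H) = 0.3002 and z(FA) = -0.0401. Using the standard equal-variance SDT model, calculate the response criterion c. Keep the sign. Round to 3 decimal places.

c = -0.130

c = −½·[z(H) + z(FA)] = −½·(0.3002 + (-0.0401)) = -0.13005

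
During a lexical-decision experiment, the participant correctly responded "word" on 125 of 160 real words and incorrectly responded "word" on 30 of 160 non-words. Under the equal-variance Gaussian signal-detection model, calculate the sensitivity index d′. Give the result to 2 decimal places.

d′ = 1.66

H = 125/160 = 0.7812
FA = 30/160 = 0.1875
z(H) = 0.7763
z(FA) = -0.8871
d' = z(H) − z(FA) = 0.7763 − (-0.8871) = 1.6634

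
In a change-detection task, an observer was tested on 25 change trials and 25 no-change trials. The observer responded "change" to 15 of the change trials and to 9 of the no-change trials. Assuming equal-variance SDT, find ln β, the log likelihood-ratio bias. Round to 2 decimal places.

ln β = 0.03

H = 15/25 = 0.6000
FA = 9/25 = 0.3600
z(H) = 0.253
z(FA) = -0.358
ln β = −½·[z(H)² − z(FA)²] = −0.5 × (0.064 − 0.128) = 0.032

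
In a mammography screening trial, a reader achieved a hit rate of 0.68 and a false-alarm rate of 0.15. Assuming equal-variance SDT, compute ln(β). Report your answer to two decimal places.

z(0.68) = 0.468, z(0.15) = -1.036
ln β = −½·[z(H)² − z(FA)²] = −0.5 × (0.219 − 1.073) = 0.427

ln β = 0.43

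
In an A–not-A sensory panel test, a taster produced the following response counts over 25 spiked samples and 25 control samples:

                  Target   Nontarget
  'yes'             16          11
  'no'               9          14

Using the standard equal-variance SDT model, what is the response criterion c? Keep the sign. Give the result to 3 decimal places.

H = 16/25 = 0.6400
FA = 11/25 = 0.4400
z(0.6400) = 0.3585, z(0.4400) = -0.1510
c = −½·[z(H) + z(FA)] = −0.5 × (0.3585 + (-0.1510)) = -0.10375
c < 0: the taster has a liberal response bias.

c = -0.104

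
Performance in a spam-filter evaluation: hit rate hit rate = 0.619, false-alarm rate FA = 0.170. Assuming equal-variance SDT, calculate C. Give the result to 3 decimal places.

Φ⁻¹(0.619) = 0.3029, Φ⁻¹(0.170) = -0.9542
c = −½·[z(H) + z(FA)] = −0.5 × (0.3029 + (-0.9542)) = 0.32565
c > 0: the classifier has a conservative response bias.

C = 0.326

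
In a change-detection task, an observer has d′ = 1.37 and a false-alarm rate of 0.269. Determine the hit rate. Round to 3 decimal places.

hit rate = 0.775

z(false-alarm rate) = z(0.269) = -0.6158
z(H) = z(FA) + d' = -0.6158 + 1.37 = 0.7542
hit rate = Φ(0.7542) = 0.7746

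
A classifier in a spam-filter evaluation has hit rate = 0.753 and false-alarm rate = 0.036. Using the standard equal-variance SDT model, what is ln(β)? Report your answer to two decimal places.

ln β = 1.38

z(0.753) = 0.684, z(0.036) = -1.799
ln β = −½·[z(H)² − z(FA)²] = −0.5 × (0.468 − 3.236) = 1.384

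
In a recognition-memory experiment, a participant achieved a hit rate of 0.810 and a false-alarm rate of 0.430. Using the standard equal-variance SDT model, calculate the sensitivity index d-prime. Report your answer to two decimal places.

z(H) = 0.8779
z(FA) = -0.1764
d' = z(H) − z(FA) = 0.8779 − (-0.1764) = 1.0543

d-prime = 1.05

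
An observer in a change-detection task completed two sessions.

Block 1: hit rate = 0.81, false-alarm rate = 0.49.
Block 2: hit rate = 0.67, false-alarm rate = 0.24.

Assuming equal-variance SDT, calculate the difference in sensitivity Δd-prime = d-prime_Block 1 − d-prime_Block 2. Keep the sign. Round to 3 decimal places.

Block 1: z(0.81) = 0.8779, z(0.49) = -0.0251, d' = 0.9030
Block 2: z(0.67) = 0.4399, z(0.24) = -0.7063, d' = 1.1462
Δd' = d'_Block 1 − d'_Block 2 = 0.9030 − 1.1462 = -0.2432
Block 2 has the higher sensitivity.

Δd-prime = -0.243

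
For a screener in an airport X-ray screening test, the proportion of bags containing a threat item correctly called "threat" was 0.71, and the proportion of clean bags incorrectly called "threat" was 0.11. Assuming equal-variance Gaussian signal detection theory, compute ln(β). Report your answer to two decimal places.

Φ⁻¹(0.71) = 0.553, Φ⁻¹(0.11) = -1.227
ln β = −½·[z(H)² − z(FA)²] = −0.5 × (0.306 − 1.506) = 0.600

ln β = 0.60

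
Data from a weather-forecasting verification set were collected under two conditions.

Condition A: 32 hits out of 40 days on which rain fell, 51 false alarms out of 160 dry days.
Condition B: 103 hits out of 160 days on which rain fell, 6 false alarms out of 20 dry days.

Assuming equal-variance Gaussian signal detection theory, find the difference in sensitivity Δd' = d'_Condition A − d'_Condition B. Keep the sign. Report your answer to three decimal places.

Condition A: z(0.8000) = 0.8416, z(0.3187) = -0.4713, d' = 1.3129
Condition B: z(0.6438) = 0.3686, z(0.3000) = -0.5244, d' = 0.8930
Δd' = d'_Condition A − d'_Condition B = 1.3129 − 0.8930 = 0.4199
Condition A has the higher sensitivity.

Δd' = 0.420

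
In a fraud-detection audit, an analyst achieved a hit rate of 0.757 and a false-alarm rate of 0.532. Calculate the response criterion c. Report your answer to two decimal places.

z(H) = z(0.757) = 0.6967
z(FA) = z(0.532) = 0.0803
c = −½·[z(H) + z(FA)] = −0.5 × (0.6967 + 0.0803) = -0.3885

c = -0.39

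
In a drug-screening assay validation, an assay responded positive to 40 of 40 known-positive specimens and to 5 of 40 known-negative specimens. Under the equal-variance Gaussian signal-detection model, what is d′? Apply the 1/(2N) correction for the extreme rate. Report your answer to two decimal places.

The hit rate is 40/40 = 1, so apply the 1/(2N) correction: H → 1 − 1/(2·40) = 0.98750.
z(H) = z(0.98750) = 2.241
z(FA) = z(0.12500) = -1.150
d' = 2.241 − (-1.150) = 3.391

d′ = 3.39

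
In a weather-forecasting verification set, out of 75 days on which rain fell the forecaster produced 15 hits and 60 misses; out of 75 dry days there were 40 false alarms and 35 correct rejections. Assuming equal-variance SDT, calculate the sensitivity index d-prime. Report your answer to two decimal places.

H = 15/75 = 0.2000
FA = 40/75 = 0.5333
z(H) = z(0.2000) = -0.8416
z(FA) = z(0.5333) = 0.0836
d' = z(H) − z(FA) = -0.8416 − 0.0836 = -0.9252

d-prime = -0.93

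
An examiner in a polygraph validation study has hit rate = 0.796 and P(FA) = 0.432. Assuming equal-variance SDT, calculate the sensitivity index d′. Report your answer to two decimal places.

Φ⁻¹(H) = Φ⁻¹(0.796) = 0.827
Φ⁻¹(FA) = Φ⁻¹(0.432) = -0.171
d' = z(H) − z(FA) = 0.827 − (-0.171) = 0.998

d′ = 1.00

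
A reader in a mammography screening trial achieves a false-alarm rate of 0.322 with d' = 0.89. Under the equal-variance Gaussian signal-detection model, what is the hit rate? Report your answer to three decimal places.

z(false-alarm rate) = z(0.322) = -0.4621
z(H) = z(FA) + d' = -0.4621 + 0.89 = 0.4279
hit rate = Φ(0.4279) = 0.6656

hit rate = 0.666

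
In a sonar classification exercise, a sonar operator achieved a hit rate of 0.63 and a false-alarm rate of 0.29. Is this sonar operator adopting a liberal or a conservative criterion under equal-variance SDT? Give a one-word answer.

conservative

z(H) = 0.332, z(FA) = -0.553
c = −½·(z(H) + z(FA)) = 0.1105
c > 0 → conservative criterion (biased toward responding “no”).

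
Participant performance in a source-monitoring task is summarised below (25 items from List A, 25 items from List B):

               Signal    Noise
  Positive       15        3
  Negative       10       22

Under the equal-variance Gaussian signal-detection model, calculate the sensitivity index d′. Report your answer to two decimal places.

d′ = 1.43

H = 15/25 = 0.6000
FA = 3/25 = 0.1200
Φ⁻¹(0.6000) = 0.2533, Φ⁻¹(0.1200) = -1.1750
d' = z(H) − z(FA) = 0.2533 − (-1.1750) = 1.4283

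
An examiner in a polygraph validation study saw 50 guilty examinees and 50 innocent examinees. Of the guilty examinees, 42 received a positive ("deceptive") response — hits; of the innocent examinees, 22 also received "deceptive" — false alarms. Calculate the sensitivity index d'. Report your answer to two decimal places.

H = 42/50 = 0.8400
FA = 22/50 = 0.4400
Φ⁻¹(H) = 0.9945
Φ⁻¹(FA) = -0.1510
d' = z(H) − z(FA) = 0.9945 − (-0.1510) = 1.1455

d' = 1.15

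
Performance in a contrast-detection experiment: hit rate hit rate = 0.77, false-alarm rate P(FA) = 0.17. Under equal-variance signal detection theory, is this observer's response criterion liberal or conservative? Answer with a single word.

z(H) = 0.739, z(FA) = -0.954
c = −½·(z(H) + z(FA)) = 0.1075
c > 0 → conservative criterion (biased toward responding “no”).

conservative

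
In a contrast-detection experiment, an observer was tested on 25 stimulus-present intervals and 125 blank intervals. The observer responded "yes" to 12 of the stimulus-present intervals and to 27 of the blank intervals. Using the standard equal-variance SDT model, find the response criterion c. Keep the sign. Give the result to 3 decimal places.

H = 12/25 = 0.4800
FA = 27/125 = 0.2160
z(H) = z(0.4800) = -0.0502
z(FA) = z(0.2160) = -0.7858
c = −½·[z(H) + z(FA)] = −0.5 × (-0.0502 + (-0.7858)) = 0.4180
c > 0: the observer has a conservative response bias.

c = 0.418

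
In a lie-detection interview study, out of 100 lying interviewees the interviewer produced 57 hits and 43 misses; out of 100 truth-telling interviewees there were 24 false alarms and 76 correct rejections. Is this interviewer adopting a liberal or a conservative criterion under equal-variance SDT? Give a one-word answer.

z(H) = 0.176, z(FA) = -0.706
c = −½·(z(H) + z(FA)) = 0.265
c > 0 → conservative criterion (biased toward responding “no”).

conservative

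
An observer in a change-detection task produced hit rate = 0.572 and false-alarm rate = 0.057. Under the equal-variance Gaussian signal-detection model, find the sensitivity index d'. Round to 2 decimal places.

d' = 1.76

Φ⁻¹(H) = Φ⁻¹(0.572) = 0.1815
Φ⁻¹(FA) = Φ⁻¹(0.057) = -1.5805
d' = z(H) − z(FA) = 0.1815 − (-1.5805) = 1.7620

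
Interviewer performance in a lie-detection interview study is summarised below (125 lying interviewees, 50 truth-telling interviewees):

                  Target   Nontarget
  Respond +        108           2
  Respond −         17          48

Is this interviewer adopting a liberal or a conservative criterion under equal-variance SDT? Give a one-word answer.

z(H) = 1.098, z(FA) = -1.751
c = −½·(z(H) + z(FA)) = 0.3265
c > 0 → conservative criterion (biased toward responding “no”).

conservative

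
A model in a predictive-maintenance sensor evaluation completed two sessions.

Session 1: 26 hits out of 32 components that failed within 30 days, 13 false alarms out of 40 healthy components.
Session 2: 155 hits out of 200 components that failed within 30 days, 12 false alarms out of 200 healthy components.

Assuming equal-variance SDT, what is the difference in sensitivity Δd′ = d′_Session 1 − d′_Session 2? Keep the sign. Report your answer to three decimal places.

Δd′ = -0.969

Session 1: z(0.8125) = 0.8871, z(0.3250) = -0.4538, d' = 1.3409
Session 2: z(0.7750) = 0.7554, z(0.0600) = -1.5548, d' = 2.3102
Δd' = d'_Session 1 − d'_Session 2 = 1.3409 − 2.3102 = -0.9693
Session 2 has the higher sensitivity.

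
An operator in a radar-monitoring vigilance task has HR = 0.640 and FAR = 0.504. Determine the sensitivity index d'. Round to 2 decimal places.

d' = 0.35

z(H) = z(0.640) = 0.358
z(FA) = z(0.504) = 0.010
d' = z(H) − z(FA) = 0.358 − 0.010 = 0.348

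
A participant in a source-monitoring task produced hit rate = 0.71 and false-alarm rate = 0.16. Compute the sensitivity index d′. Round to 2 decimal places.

Φ⁻¹(H) = Φ⁻¹(0.71) = 0.5534
Φ⁻¹(FA) = Φ⁻¹(0.16) = -0.9945
d' = z(H) − z(FA) = 0.5534 − (-0.9945) = 1.5479

d′ = 1.55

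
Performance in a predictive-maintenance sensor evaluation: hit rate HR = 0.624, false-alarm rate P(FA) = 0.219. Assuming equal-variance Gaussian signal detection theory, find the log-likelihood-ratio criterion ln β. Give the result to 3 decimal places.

Φ⁻¹(0.624) = 0.3160, Φ⁻¹(0.219) = -0.7756
ln β = −½·[z(H)² − z(FA)²] = −0.5 × (0.0999 − 0.6016) = 0.25085

ln β = 0.251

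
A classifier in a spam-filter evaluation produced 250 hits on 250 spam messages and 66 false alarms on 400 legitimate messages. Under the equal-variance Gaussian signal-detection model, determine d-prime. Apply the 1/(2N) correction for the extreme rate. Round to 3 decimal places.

d-prime = 3.852

The hit rate is 250/250 = 1, so apply the 1/(2N) correction: H → 1 − 1/(2·250) = 0.99800.
z(H) = z(0.99800) = 2.8782
z(FA) = z(0.16500) = -0.9741
d' = 2.8782 − (-0.9741) = 3.8523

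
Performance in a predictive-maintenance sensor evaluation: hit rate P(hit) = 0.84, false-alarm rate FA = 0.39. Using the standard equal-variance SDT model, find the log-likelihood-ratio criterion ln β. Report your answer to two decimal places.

ln β = -0.46

z(H) = z(0.84) = 0.994
z(FA) = z(0.39) = -0.279
ln β = −½·[z(H)² − z(FA)²] = −0.5 × (0.988 − 0.078) = -0.455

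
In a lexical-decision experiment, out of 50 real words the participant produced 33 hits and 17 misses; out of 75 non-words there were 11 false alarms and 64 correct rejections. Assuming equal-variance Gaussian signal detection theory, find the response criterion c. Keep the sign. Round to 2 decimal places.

c = 0.32

H = 33/50 = 0.6600
FA = 11/75 = 0.1467
Φ⁻¹(H) = Φ⁻¹(0.6600) = 0.4125
Φ⁻¹(FA) = Φ⁻¹(0.1467) = -1.0507
c = −½·[z(H) + z(FA)] = −0.5 × (0.4125 + (-1.0507)) = 0.3191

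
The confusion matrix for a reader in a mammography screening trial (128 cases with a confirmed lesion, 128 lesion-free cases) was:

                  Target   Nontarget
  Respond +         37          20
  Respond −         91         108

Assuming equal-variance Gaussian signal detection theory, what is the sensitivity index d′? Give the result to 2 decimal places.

d′ = 0.45

H = 37/128 = 0.2891
FA = 20/128 = 0.1562
Φ⁻¹(0.2891) = -0.5560, Φ⁻¹(0.1562) = -1.0102
d' = z(H) − z(FA) = -0.5560 − (-1.0102) = 0.4542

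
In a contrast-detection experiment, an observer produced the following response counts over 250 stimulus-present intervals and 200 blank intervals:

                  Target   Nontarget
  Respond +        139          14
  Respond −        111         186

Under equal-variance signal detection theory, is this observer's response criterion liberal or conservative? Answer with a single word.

conservative

z(H) = 0.141, z(FA) = -1.476
c = −½·(z(H) + z(FA)) = 0.6675
c > 0 → conservative criterion (biased toward responding “no”).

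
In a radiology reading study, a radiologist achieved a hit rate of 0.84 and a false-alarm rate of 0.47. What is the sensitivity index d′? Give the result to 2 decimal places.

d′ = 1.07

Φ⁻¹(0.84) = 0.9945, Φ⁻¹(0.47) = -0.0753
d' = z(H) − z(FA) = 0.9945 − (-0.0753) = 1.0698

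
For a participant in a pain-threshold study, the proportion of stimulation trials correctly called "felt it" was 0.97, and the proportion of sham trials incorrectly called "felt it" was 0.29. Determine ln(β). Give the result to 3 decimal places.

ln β = -1.616

z(0.97) = 1.8808, z(0.29) = -0.5534
ln β = −½·[z(H)² − z(FA)²] = −0.5 × (3.5374 − 0.3063) = -1.61555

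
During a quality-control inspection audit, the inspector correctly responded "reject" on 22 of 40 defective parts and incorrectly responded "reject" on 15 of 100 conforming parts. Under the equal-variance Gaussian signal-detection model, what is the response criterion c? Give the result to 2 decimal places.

c = 0.46

H = 22/40 = 0.5500
FA = 15/100 = 0.1500
z(H) = 0.1257
z(FA) = -1.0364
c = −½·[z(H) + z(FA)] = −0.5 × (0.1257 + (-1.0364)) = 0.45535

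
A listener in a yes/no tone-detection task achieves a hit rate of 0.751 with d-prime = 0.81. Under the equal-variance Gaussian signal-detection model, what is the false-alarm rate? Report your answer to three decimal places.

false-alarm rate = 0.447

z(hit rate) = z(0.751) = 0.6776
z(FA) = z(H) − d' = 0.6776 − 0.81 = -0.1324
false-alarm rate = Φ(-0.1324) = 0.4473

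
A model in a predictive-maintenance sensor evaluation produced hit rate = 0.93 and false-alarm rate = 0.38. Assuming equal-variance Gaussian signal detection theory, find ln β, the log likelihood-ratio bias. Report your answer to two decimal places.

ln β = -1.04

Φ⁻¹(H) = Φ⁻¹(0.93) = 1.476
Φ⁻¹(FA) = Φ⁻¹(0.38) = -0.305
ln β = −½·[z(H)² − z(FA)²] = −0.5 × (2.179 − 0.093) = -1.043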